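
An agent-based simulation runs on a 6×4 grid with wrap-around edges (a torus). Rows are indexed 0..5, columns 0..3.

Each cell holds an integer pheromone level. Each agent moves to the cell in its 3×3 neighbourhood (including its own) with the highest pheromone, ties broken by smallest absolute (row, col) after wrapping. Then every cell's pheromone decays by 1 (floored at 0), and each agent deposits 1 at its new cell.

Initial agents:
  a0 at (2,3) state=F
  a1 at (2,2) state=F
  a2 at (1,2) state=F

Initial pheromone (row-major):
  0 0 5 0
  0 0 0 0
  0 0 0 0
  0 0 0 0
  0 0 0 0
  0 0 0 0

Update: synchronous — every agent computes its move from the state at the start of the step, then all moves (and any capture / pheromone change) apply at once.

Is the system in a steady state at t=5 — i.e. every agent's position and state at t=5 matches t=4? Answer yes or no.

yes

t=1: a0@(1,0) a1@(1,1) a2@(0,2) | pheromone: 0 0 5 0 / 1 1 0 0 / 0 0 0 0 / 0 0 0 0 / 0 0 0 0 / 0 0 0 0
t=2: a0@(1,0) a1@(0,2) a2@(0,2) | pheromone: 0 0 6 0 / 1 0 0 0 / 0 0 0 0 / 0 0 0 0 / 0 0 0 0 / 0 0 0 0
t=3: a0@(1,0) a1@(0,2) a2@(0,2) | pheromone: 0 0 7 0 / 1 0 0 0 / 0 0 0 0 / 0 0 0 0 / 0 0 0 0 / 0 0 0 0
t=4: a0@(1,0) a1@(0,2) a2@(0,2) | pheromone: 0 0 8 0 / 1 0 0 0 / 0 0 0 0 / 0 0 0 0 / 0 0 0 0 / 0 0 0 0
t=5: a0@(1,0) a1@(0,2) a2@(0,2) | pheromone: 0 0 9 0 / 1 0 0 0 / 0 0 0 0 / 0 0 0 0 / 0 0 0 0 / 0 0 0 0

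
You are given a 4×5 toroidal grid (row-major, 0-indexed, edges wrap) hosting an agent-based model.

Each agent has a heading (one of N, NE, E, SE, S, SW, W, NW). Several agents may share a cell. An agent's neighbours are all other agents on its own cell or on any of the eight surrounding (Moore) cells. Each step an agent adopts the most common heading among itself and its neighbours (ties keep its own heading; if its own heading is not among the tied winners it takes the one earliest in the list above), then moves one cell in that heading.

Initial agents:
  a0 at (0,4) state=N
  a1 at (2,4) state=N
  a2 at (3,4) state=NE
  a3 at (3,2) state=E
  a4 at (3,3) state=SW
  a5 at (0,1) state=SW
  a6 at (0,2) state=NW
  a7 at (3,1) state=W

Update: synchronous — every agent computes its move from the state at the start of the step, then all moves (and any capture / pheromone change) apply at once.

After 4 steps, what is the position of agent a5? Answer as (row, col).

(0, 4)

t=1: a0@(3,4):N a1@(1,4):N a2@(2,4):N a3@(0,1):SW a4@(2,3):N a5@(1,0):SW a6@(1,1):SW a7@(3,0):W
t=2: a0@(2,4):N a1@(0,4):N a2@(1,4):N a3@(1,0):SW a4@(1,3):N a5@(2,4):SW a6@(2,0):SW a7@(2,0):N
t=3: a0@(1,4):N a1@(3,4):N a2@(0,4):N a3@(0,0):N a4@(0,3):N a5@(1,4):N a6@(3,4):SW a7@(1,0):N
t=4: a0@(0,4):N a1@(2,4):N a2@(3,4):N a3@(3,0):N a4@(3,3):N a5@(0,4):N a6@(2,4):N a7@(0,0):N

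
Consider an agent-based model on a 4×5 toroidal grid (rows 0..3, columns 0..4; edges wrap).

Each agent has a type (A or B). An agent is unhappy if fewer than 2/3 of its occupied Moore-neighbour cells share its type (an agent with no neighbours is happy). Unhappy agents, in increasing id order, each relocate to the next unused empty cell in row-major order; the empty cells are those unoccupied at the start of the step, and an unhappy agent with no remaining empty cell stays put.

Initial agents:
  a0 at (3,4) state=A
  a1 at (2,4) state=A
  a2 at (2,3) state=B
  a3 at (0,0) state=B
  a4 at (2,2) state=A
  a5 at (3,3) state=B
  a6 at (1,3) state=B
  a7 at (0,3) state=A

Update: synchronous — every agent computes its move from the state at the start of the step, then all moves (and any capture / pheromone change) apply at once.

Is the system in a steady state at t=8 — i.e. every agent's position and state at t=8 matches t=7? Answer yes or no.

t=1: a0@(0,1):A a1@(0,2):A a2@(0,4):B a3@(1,0):B a4@(1,1):A a5@(1,2):B a6@(1,4):B a7@(2,0):A
t=2: a0@(0,0):A a1@(0,2):A a2@(0,4):B a3@(0,3):B a4@(1,3):A a5@(2,1):B a6@(1,4):B a7@(2,2):A
t=3: a0@(0,1):A a1@(1,0):A a2@(1,1):B a3@(1,2):B a4@(2,0):A a5@(2,3):B a6@(2,4):B a7@(3,0):A
t=4: a0@(0,0):A a1@(0,2):A a2@(0,3):B a3@(1,2):B a4@(0,4):A a5@(2,3):B a6@(1,3):B a7@(3,0):A
t=5: a0@(0,0):A a1@(0,1):A a2@(1,0):B a3@(1,2):B a4@(1,1):A a5@(2,3):B a6@(1,4):B a7@(3,0):A
t=6: a0@(0,2):A a1@(0,3):A a2@(0,4):B a3@(1,3):B a4@(2,0):A a5@(2,3):B a6@(1,4):B a7@(3,0):A
t=7: a0@(0,0):A a1@(0,1):A a2@(1,0):B a3@(1,1):B a4@(1,2):A a5@(2,3):B a6@(2,1):B a7@(2,2):A
t=8: a0@(0,2):A a1@(0,3):A a2@(0,4):B a3@(1,3):B a4@(1,4):A a5@(2,0):B a6@(2,4):B a7@(3,0):A

no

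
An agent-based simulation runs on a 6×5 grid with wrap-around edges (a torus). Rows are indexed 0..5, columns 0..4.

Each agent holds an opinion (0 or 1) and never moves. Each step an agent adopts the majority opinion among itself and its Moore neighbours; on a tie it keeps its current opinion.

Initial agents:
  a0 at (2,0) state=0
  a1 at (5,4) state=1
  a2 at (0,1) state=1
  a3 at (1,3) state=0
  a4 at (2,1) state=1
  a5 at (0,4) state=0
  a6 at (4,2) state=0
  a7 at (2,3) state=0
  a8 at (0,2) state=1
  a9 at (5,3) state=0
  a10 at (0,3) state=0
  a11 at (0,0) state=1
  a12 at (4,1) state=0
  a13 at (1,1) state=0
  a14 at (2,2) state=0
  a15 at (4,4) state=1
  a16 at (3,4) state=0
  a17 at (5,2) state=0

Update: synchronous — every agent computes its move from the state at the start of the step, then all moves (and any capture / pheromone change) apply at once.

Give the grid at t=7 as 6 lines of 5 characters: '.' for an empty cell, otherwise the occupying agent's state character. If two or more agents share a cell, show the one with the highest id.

00000
.0.0.
0000.
....0
.00.0
..000

t=1: a0@(2,0):0 a1@(5,4):1 a2@(0,1):1 a3@(1,3):0 a4@(2,1):0 a5@(0,4):0 a6@(4,2):0 a7@(2,3):0 a8@(0,2):0 a9@(5,3):0 a10@(0,3):0 a11@(0,0):1 a12@(4,1):0 a13@(1,1):1 a14@(2,2):0 a15@(4,4):1 a16@(3,4):0 a17@(5,2):0
t=2: a0@(2,0):0 a1@(5,4):1 a2@(0,1):1 a3@(1,3):0 a4@(2,1):0 a5@(0,4):0 a6@(4,2):0 a7@(2,3):0 a8@(0,2):0 a9@(5,3):0 a10@(0,3):0 a11@(0,0):1 a12@(4,1):0 a13@(1,1):0 a14@(2,2):0 a15@(4,4):1 a16@(3,4):0 a17@(5,2):0
t=3: a0@(2,0):0 a1@(5,4):1 a2@(0,1):0 a3@(1,3):0 a4@(2,1):0 a5@(0,4):0 a6@(4,2):0 a7@(2,3):0 a8@(0,2):0 a9@(5,3):0 a10@(0,3):0 a11@(0,0):1 a12@(4,1):0 a13@(1,1):0 a14@(2,2):0 a15@(4,4):1 a16@(3,4):0 a17@(5,2):0
t=4: a0@(2,0):0 a1@(5,4):1 a2@(0,1):0 a3@(1,3):0 a4@(2,1):0 a5@(0,4):0 a6@(4,2):0 a7@(2,3):0 a8@(0,2):0 a9@(5,3):0 a10@(0,3):0 a11@(0,0):0 a12@(4,1):0 a13@(1,1):0 a14@(2,2):0 a15@(4,4):1 a16@(3,4):0 a17@(5,2):0
t=5: a0@(2,0):0 a1@(5,4):0 a2@(0,1):0 a3@(1,3):0 a4@(2,1):0 a5@(0,4):0 a6@(4,2):0 a7@(2,3):0 a8@(0,2):0 a9@(5,3):0 a10@(0,3):0 a11@(0,0):0 a12@(4,1):0 a13@(1,1):0 a14@(2,2):0 a15@(4,4):1 a16@(3,4):0 a17@(5,2):0
t=6: a0@(2,0):0 a1@(5,4):0 a2@(0,1):0 a3@(1,3):0 a4@(2,1):0 a5@(0,4):0 a6@(4,2):0 a7@(2,3):0 a8@(0,2):0 a9@(5,3):0 a10@(0,3):0 a11@(0,0):0 a12@(4,1):0 a13@(1,1):0 a14@(2,2):0 a15@(4,4):0 a16@(3,4):0 a17@(5,2):0
t=7: (unchanged — steady state)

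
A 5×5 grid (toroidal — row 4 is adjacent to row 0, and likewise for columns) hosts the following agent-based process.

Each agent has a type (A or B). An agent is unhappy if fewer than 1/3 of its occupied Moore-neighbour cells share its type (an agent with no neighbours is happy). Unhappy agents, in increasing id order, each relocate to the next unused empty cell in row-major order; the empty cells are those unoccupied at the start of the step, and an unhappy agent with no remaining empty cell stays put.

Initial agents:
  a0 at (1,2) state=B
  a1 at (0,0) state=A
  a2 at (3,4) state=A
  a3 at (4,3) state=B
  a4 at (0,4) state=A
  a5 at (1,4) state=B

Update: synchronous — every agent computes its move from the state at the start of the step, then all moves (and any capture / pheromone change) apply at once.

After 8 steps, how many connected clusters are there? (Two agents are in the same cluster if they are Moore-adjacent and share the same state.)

2

t=1: a0@(1,2):B a1@(0,0):A a2@(0,1):A a3@(0,2):B a4@(0,4):A a5@(0,3):B
t=2: (unchanged — steady state)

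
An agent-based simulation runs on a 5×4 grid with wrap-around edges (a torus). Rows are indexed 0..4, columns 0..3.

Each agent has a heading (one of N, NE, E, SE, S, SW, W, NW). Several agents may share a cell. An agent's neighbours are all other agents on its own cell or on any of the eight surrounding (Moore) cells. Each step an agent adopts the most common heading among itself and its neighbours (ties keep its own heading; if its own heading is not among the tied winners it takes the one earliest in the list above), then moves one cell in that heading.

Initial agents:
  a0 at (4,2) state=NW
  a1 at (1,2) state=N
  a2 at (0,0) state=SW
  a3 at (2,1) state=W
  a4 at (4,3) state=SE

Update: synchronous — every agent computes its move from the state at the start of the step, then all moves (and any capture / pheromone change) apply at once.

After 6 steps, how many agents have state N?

1

t=1: a0@(3,1):NW a1@(0,2):N a2@(1,3):SW a3@(2,0):W a4@(0,0):SE
t=2: a0@(2,0):NW a1@(4,2):N a2@(2,2):SW a3@(2,3):W a4@(1,1):SE
t=3: a0@(1,3):NW a1@(3,2):N a2@(3,1):SW a3@(2,2):W a4@(2,2):SE
t=4: a0@(0,2):NW a1@(2,2):N a2@(4,0):SW a3@(2,1):W a4@(3,3):SE
t=5: a0@(4,1):NW a1@(1,2):N a2@(0,3):SW a3@(2,0):W a4@(4,0):SE
t=6: a0@(3,0):NW a1@(0,2):N a2@(1,2):SW a3@(2,3):W a4@(0,1):SE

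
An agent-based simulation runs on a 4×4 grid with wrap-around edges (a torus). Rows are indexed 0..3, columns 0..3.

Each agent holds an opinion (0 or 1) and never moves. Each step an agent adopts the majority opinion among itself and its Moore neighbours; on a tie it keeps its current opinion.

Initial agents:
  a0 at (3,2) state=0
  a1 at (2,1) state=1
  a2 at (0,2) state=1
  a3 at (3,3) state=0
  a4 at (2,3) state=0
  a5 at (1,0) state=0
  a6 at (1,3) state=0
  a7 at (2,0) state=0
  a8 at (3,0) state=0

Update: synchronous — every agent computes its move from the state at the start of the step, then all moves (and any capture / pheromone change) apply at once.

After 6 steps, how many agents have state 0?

t=1: a0@(3,2):0 a1@(2,1):0 a2@(0,2):0 a3@(3,3):0 a4@(2,3):0 a5@(1,0):0 a6@(1,3):0 a7@(2,0):0 a8@(3,0):0
t=2: (unchanged — steady state)

9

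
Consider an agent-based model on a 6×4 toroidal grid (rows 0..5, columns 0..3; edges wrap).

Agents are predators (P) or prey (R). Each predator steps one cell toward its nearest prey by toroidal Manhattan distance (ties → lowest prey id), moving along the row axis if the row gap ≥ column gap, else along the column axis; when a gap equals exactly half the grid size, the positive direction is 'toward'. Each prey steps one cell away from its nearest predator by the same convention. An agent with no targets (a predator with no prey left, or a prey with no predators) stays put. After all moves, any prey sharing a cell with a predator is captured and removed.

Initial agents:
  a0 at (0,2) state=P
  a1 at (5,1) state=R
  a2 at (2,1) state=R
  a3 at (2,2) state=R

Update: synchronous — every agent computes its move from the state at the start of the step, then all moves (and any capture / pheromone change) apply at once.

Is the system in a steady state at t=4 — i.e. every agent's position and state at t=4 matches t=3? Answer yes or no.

no

t=1: a0@(5,2):P a1@(4,1):R a2@(3,1):R a3@(3,2):R
t=2: a0@(4,2):P a1@(3,1):R a2@(2,1):R a3@(2,2):R
t=3: a0@(3,2):P a1@(2,1):R a2@(1,1):R a3@(1,2):R
t=4: a0@(2,2):P a1@(1,1):R a2@(0,1):R a3@(0,2):R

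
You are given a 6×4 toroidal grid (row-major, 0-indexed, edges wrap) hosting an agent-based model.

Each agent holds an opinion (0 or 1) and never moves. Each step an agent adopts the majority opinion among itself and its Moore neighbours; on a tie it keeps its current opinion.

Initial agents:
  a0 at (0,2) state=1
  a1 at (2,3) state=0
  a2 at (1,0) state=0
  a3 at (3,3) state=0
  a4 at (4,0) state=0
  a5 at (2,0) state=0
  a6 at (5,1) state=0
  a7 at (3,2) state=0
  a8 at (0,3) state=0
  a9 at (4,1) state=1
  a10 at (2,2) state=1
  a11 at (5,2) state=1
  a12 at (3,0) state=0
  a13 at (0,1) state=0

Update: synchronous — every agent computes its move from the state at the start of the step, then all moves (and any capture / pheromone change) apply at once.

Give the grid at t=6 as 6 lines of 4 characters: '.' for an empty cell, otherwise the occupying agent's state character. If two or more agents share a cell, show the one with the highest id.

t=1: a0@(0,2):0 a1@(2,3):0 a2@(1,0):0 a3@(3,3):0 a4@(4,0):0 a5@(2,0):0 a6@(5,1):0 a7@(3,2):0 a8@(0,3):0 a9@(4,1):0 a10@(2,2):0 a11@(5,2):1 a12@(3,0):0 a13@(0,1):0
t=2: a0@(0,2):0 a1@(2,3):0 a2@(1,0):0 a3@(3,3):0 a4@(4,0):0 a5@(2,0):0 a6@(5,1):0 a7@(3,2):0 a8@(0,3):0 a9@(4,1):0 a10@(2,2):0 a11@(5,2):0 a12@(3,0):0 a13@(0,1):0
t=3: (unchanged — steady state)

.000
0...
0.00
0.00
00..
.00.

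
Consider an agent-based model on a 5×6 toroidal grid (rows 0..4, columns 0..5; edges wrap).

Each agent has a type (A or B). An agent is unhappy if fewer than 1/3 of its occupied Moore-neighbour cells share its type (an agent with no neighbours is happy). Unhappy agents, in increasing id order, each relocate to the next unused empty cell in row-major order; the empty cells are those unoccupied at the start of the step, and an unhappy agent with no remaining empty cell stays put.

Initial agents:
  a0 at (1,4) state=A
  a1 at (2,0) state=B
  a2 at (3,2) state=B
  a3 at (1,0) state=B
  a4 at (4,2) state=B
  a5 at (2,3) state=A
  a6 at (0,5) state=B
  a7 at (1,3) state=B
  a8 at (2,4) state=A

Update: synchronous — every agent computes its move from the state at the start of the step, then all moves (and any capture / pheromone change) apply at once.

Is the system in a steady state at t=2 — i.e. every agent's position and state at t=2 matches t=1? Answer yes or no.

yes

t=1: a0@(1,4):A a1@(2,0):B a2@(3,2):B a3@(1,0):B a4@(4,2):B a5@(2,3):A a6@(0,5):B a7@(0,0):B a8@(2,4):A
t=2: (unchanged — steady state)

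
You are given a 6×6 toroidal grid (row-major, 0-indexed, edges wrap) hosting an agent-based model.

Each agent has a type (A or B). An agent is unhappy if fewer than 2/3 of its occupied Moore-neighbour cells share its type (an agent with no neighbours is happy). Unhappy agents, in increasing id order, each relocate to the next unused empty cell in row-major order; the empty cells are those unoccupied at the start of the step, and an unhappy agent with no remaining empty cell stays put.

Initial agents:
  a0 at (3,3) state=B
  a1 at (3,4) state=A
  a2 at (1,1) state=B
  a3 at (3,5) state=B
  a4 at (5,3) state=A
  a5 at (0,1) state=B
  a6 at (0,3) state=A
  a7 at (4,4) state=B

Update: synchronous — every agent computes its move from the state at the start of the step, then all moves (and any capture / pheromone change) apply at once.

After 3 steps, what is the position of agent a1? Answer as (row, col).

t=1: a0@(0,0):B a1@(0,2):A a2@(1,1):B a3@(0,4):B a4@(0,5):A a5@(0,1):B a6@(0,3):A a7@(1,0):B
t=2: a0@(0,0):B a1@(1,2):A a2@(1,1):B a3@(1,3):B a4@(1,4):A a5@(0,1):B a6@(1,5):A a7@(1,0):B
t=3: a0@(0,0):B a1@(0,2):A a2@(1,1):B a3@(0,3):B a4@(0,4):A a5@(0,1):B a6@(0,5):A a7@(1,0):B

(0, 2)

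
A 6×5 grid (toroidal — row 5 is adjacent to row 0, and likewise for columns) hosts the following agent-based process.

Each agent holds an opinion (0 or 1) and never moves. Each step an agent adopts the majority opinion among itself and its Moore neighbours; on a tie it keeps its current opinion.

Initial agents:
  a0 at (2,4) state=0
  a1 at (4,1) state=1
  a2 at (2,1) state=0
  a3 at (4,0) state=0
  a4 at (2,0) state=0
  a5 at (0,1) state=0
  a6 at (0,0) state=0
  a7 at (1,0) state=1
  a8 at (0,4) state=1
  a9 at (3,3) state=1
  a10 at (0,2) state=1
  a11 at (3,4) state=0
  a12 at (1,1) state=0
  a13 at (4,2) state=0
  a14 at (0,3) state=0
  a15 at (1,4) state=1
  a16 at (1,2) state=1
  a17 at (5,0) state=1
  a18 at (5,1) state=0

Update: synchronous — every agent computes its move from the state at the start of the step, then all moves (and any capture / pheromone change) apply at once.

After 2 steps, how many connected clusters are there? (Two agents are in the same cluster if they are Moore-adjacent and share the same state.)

t=1: a0@(2,4):0 a1@(4,1):0 a2@(2,1):0 a3@(4,0):0 a4@(2,0):0 a5@(0,1):0 a6@(0,0):0 a7@(1,0):0 a8@(0,4):1 a9@(3,3):0 a10@(0,2):0 a11@(3,4):0 a12@(1,1):0 a13@(4,2):0 a14@(0,3):1 a15@(1,4):0 a16@(1,2):0 a17@(5,0):0 a18@(5,1):0
t=2: a0@(2,4):0 a1@(4,1):0 a2@(2,1):0 a3@(4,0):0 a4@(2,0):0 a5@(0,1):0 a6@(0,0):0 a7@(1,0):0 a8@(0,4):0 a9@(3,3):0 a10@(0,2):0 a11@(3,4):0 a12@(1,1):0 a13@(4,2):0 a14@(0,3):0 a15@(1,4):0 a16@(1,2):0 a17@(5,0):0 a18@(5,1):0

1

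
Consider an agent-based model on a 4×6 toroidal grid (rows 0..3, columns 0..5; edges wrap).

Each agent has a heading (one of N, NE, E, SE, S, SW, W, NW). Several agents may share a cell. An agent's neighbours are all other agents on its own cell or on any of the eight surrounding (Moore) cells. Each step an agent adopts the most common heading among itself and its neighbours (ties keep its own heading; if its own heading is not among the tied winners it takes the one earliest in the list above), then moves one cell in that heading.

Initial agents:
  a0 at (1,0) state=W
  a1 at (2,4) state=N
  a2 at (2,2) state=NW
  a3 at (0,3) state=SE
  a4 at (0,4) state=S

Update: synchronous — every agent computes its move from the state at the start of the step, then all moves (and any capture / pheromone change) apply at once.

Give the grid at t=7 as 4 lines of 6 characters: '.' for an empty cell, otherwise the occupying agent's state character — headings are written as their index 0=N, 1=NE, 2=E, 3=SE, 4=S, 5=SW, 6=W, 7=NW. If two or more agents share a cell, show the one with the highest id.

......
.....6
......
.7..4.

t=1: a0@(1,5):W a1@(1,4):N a2@(1,1):NW a3@(1,4):SE a4@(1,4):S
t=2: a0@(1,4):W a1@(0,4):N a2@(0,0):NW a3@(2,5):SE a4@(2,4):S
t=3: a0@(1,3):W a1@(3,4):N a2@(3,5):NW a3@(3,0):SE a4@(3,4):S
t=4: a0@(1,2):W a1@(2,4):N a2@(2,4):NW a3@(0,1):SE a4@(0,4):S
t=5: a0@(1,1):W a1@(1,4):N a2@(1,3):NW a3@(1,2):SE a4@(1,4):S
t=6: a0@(1,0):W a1@(0,4):N a2@(0,2):NW a3@(2,3):SE a4@(2,4):S
t=7: a0@(1,5):W a1@(3,4):N a2@(3,1):NW a3@(3,4):SE a4@(3,4):S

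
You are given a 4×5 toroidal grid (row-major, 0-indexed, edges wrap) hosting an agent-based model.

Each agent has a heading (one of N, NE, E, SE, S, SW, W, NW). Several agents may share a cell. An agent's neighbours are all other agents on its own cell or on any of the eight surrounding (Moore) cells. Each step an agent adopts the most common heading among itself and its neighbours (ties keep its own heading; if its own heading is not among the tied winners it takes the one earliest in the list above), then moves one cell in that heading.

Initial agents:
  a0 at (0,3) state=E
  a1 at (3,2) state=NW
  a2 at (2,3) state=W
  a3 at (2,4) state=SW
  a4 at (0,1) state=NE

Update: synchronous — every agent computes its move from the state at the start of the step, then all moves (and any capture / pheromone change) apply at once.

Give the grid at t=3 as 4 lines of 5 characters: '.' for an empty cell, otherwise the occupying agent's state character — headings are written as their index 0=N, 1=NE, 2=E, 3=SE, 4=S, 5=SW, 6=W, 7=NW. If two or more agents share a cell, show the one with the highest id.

.2..7
.5..1
6....
.....

t=1: a0@(0,4):E a1@(2,1):NW a2@(2,2):W a3@(3,3):SW a4@(3,2):NE
t=2: a0@(0,0):E a1@(1,0):NW a2@(2,1):W a3@(0,2):SW a4@(2,3):NE
t=3: a0@(0,1):E a1@(0,4):NW a2@(2,0):W a3@(1,1):SW a4@(1,4):NE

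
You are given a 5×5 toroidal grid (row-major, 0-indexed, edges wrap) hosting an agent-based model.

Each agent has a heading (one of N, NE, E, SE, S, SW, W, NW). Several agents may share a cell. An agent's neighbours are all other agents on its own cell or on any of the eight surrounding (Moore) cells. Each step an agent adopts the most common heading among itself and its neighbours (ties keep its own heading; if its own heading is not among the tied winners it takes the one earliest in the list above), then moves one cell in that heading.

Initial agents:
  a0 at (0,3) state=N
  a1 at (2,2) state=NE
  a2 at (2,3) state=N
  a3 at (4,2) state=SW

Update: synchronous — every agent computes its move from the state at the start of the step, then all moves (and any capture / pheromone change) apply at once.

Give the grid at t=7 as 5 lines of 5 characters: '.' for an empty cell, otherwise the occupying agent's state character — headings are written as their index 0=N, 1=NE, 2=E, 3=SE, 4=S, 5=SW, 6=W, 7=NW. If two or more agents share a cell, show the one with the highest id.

...01
5....
.....
...0.
.....

t=1: a0@(4,3):N a1@(1,3):NE a2@(1,3):N a3@(0,1):SW
t=2: a0@(3,3):N a1@(0,4):NE a2@(0,3):N a3@(1,0):SW
t=3: a0@(2,3):N a1@(4,0):NE a2@(4,3):N a3@(2,4):SW
t=4: a0@(1,3):N a1@(3,1):NE a2@(3,3):N a3@(3,3):SW
t=5: a0@(0,3):N a1@(2,2):NE a2@(2,3):N a3@(4,2):SW
t=6: a0@(4,3):N a1@(1,3):NE a2@(1,3):N a3@(0,1):SW
t=7: a0@(3,3):N a1@(0,4):NE a2@(0,3):N a3@(1,0):SW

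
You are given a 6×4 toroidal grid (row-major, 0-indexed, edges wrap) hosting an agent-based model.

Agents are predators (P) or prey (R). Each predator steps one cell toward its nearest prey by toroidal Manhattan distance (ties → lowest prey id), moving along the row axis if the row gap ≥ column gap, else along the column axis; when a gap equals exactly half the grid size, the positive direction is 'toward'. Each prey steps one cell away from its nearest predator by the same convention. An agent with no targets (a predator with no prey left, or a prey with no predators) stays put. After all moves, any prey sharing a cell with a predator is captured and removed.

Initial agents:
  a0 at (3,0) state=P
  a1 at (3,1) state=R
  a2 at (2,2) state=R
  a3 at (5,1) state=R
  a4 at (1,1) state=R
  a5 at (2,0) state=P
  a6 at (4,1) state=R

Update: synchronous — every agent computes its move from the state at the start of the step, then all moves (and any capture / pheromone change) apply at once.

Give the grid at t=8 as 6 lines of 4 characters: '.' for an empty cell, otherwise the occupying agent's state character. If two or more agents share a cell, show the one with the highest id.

.R..
....
....
PR.P
....
.R..

t=1: a0@(3,1):P a1@(3,2):R a2@(2,1):R a3@(0,1):R a4@(0,1):R a5@(3,0):P a6@(5,1):R
t=2: a0@(3,2):P a1@(3,3):R a2@(1,1):R a3@(5,1):R a4@(5,1):R a5@(3,1):P a6@(0,1):R
t=3: a0@(3,3):P a1@(3,0):R a2@(0,1):R a3@(0,1):R a4@(0,1):R a5@(3,2):P a6@(5,1):R
t=4: a0@(3,0):P a1@(3,1):R a2@(5,1):R a3@(5,1):R a4@(5,1):R a5@(3,3):P a6@(0,1):R
t=5: a0@(3,1):P a1@(3,2):R a2@(0,1):R a3@(0,1):R a4@(0,1):R a5@(3,0):P a6@(5,1):R
t=6: a0@(3,2):P a1@(3,3):R a2@(5,1):R a3@(5,1):R a4@(5,1):R a5@(3,1):P a6@(0,1):R
t=7: a0@(3,3):P a1@(3,0):R a2@(0,1):R a3@(0,1):R a4@(0,1):R a5@(3,2):P a6@(5,1):R
t=8: a0@(3,0):P a1@(3,1):R a2@(5,1):R a3@(5,1):R a4@(5,1):R a5@(3,3):P a6@(0,1):R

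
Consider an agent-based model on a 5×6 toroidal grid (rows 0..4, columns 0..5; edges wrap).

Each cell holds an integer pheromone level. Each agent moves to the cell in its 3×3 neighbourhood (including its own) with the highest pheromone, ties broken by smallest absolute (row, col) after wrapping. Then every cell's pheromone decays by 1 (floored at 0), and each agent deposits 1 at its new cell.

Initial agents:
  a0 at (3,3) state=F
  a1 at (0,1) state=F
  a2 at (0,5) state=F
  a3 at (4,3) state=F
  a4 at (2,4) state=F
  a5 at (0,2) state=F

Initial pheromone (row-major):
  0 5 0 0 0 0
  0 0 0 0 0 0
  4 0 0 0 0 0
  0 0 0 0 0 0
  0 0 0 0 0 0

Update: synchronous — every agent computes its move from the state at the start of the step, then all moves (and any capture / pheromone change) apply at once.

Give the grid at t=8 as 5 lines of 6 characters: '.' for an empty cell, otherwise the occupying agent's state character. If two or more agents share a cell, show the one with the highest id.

t=1: a0@(2,2) a1@(0,1) a2@(0,0) a3@(0,2) a4@(1,3) a5@(0,1) | pheromone: 1 6 1 0 0 0 / 0 0 0 1 0 0 / 3 0 1 0 0 0 / 0 0 0 0 0 0 / 0 0 0 0 0 0
t=2: a0@(1,3) a1@(0,1) a2@(0,1) a3@(0,1) a4@(0,2) a5@(0,1) | pheromone: 0 9 1 0 0 0 / 0 0 0 1 0 0 / 2 0 0 0 0 0 / 0 0 0 0 0 0 / 0 0 0 0 0 0
t=3: a0@(0,2) a1@(0,1) a2@(0,1) a3@(0,1) a4@(0,1) a5@(0,1) | pheromone: 0 13 1 0 0 0 / 0 0 0 0 0 0 / 1 0 0 0 0 0 / 0 0 0 0 0 0 / 0 0 0 0 0 0
t=4: a0@(0,1) a1@(0,1) a2@(0,1) a3@(0,1) a4@(0,1) a5@(0,1) | pheromone: 0 18 0 0 0 0 / 0 0 0 0 0 0 / 0 0 0 0 0 0 / 0 0 0 0 0 0 / 0 0 0 0 0 0
t=5: a0@(0,1) a1@(0,1) a2@(0,1) a3@(0,1) a4@(0,1) a5@(0,1) | pheromone: 0 23 0 0 0 0 / 0 0 0 0 0 0 / 0 0 0 0 0 0 / 0 0 0 0 0 0 / 0 0 0 0 0 0
t=6: a0@(0,1) a1@(0,1) a2@(0,1) a3@(0,1) a4@(0,1) a5@(0,1) | pheromone: 0 28 0 0 0 0 / 0 0 0 0 0 0 / 0 0 0 0 0 0 / 0 0 0 0 0 0 / 0 0 0 0 0 0
t=7: a0@(0,1) a1@(0,1) a2@(0,1) a3@(0,1) a4@(0,1) a5@(0,1) | pheromone: 0 33 0 0 0 0 / 0 0 0 0 0 0 / 0 0 0 0 0 0 / 0 0 0 0 0 0 / 0 0 0 0 0 0
t=8: a0@(0,1) a1@(0,1) a2@(0,1) a3@(0,1) a4@(0,1) a5@(0,1) | pheromone: 0 38 0 0 0 0 / 0 0 0 0 0 0 / 0 0 0 0 0 0 / 0 0 0 0 0 0 / 0 0 0 0 0 0

.F....
......
......
......
......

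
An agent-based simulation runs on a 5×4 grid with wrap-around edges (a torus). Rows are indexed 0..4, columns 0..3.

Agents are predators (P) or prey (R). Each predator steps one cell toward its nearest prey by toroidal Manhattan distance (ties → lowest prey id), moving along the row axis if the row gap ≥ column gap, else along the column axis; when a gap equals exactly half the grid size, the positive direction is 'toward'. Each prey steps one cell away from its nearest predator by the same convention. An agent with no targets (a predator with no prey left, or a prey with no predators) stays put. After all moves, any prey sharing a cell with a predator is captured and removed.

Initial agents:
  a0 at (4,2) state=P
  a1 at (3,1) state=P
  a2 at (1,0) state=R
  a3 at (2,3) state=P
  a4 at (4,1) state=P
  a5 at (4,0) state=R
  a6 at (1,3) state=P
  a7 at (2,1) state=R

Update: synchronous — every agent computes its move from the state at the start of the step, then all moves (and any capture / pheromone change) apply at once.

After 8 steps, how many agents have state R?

t=1: a0@(4,3):P a1@(2,1):P a2@(1,1):R a3@(1,3):P a4@(4,0):P a6@(1,0):P a7@(1,1):R
t=2: a0@(0,3):P a1@(1,1):P a2@(0,1):R a3@(1,0):P a4@(0,0):P a6@(1,1):P a7@(0,1):R
t=3: a0@(0,0):P a1@(0,1):P a2@(4,1):R a3@(0,0):P a4@(0,1):P a6@(0,1):P a7@(4,1):R
t=4: a0@(4,0):P a1@(4,1):P a2@(3,1):R a3@(4,0):P a4@(4,1):P a6@(4,1):P a7@(3,1):R
t=5: a0@(3,0):P a1@(3,1):P a2@(2,1):R a3@(3,0):P a4@(3,1):P a6@(3,1):P a7@(2,1):R
t=6: a0@(2,0):P a1@(2,1):P a2@(1,1):R a3@(2,0):P a4@(2,1):P a6@(2,1):P a7@(1,1):R
t=7: a0@(1,0):P a1@(1,1):P a2@(0,1):R a3@(1,0):P a4@(1,1):P a6@(1,1):P a7@(0,1):R
t=8: a0@(0,0):P a1@(0,1):P a2@(4,1):R a3@(0,0):P a4@(0,1):P a6@(0,1):P a7@(4,1):R

2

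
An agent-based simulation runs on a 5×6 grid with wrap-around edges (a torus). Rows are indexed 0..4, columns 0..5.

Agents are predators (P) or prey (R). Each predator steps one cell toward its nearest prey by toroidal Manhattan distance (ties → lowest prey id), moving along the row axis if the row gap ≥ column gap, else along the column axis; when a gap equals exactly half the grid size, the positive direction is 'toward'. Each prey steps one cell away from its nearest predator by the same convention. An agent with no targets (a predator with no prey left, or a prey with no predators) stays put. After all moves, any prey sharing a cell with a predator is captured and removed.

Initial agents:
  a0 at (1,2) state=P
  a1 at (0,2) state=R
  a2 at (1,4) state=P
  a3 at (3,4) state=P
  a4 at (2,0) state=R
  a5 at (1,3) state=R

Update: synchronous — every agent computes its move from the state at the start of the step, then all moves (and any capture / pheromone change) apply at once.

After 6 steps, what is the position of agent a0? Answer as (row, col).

(0, 2)

t=1: a0@(0,2):P a1@(4,2):R a2@(1,3):P a3@(3,5):P a4@(2,5):R a5@(1,4):R
t=2: a0@(4,2):P a1@(3,2):R a2@(1,4):P a3@(2,5):P a4@(1,5):R a5@(1,5):R
t=3: a0@(3,2):P a1@(2,2):R a2@(1,5):P a3@(1,5):P a4@(1,0):R a5@(1,0):R
t=4: a0@(2,2):P a1@(1,2):R a2@(1,0):P a3@(1,0):P a4@(1,1):R a5@(1,1):R
t=5: a0@(1,2):P a1@(0,2):R a2@(1,1):P a3@(1,1):P
t=6: a0@(0,2):P a1@(4,2):R a2@(0,1):P a3@(0,1):P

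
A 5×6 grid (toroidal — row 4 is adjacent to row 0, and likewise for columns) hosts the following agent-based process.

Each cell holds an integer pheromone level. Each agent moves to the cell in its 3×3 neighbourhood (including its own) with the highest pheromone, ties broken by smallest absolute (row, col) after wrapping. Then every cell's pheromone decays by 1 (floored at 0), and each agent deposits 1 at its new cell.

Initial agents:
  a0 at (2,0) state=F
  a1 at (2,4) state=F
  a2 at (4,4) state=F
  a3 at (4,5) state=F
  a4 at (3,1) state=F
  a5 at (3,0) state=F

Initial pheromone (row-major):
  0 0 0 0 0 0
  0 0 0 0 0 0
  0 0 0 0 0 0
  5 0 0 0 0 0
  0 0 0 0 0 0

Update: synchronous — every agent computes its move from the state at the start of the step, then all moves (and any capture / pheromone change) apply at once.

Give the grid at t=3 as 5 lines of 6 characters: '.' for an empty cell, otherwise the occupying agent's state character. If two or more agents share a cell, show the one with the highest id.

t=1: a0@(3,0) a1@(1,3) a2@(0,3) a3@(3,0) a4@(3,0) a5@(3,0) | pheromone: 0 0 0 1 0 0 / 0 0 0 1 0 0 / 0 0 0 0 0 0 / 8 0 0 0 0 0 / 0 0 0 0 0 0
t=2: a0@(3,0) a1@(0,3) a2@(0,3) a3@(3,0) a4@(3,0) a5@(3,0) | pheromone: 0 0 0 2 0 0 / 0 0 0 0 0 0 / 0 0 0 0 0 0 / 11 0 0 0 0 0 / 0 0 0 0 0 0
t=3: a0@(3,0) a1@(0,3) a2@(0,3) a3@(3,0) a4@(3,0) a5@(3,0) | pheromone: 0 0 0 3 0 0 / 0 0 0 0 0 0 / 0 0 0 0 0 0 / 14 0 0 0 0 0 / 0 0 0 0 0 0

...F..
......
......
F.....
......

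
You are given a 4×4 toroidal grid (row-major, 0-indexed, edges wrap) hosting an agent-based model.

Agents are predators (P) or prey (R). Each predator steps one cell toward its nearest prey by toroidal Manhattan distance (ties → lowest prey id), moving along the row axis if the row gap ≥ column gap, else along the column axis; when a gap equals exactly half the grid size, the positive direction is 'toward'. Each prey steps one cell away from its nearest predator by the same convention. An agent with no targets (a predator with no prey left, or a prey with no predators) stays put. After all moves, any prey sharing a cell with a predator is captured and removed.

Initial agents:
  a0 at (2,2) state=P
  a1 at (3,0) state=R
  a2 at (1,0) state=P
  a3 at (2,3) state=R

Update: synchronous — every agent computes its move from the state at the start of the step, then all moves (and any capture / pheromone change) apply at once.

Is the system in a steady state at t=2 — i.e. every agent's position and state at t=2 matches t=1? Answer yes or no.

yes

t=1: a0@(2,3):P a2@(2,0):P
t=2: (unchanged — steady state)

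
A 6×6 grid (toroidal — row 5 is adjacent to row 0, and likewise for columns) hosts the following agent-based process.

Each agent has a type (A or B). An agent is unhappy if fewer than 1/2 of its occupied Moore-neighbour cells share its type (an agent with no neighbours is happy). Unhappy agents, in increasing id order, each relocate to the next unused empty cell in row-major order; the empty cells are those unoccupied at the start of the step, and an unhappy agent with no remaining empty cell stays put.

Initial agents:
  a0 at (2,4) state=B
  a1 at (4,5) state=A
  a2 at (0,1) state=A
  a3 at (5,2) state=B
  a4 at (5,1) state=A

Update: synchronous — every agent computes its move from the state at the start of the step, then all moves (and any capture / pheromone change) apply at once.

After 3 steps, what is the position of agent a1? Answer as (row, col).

t=1: a0@(2,4):B a1@(4,5):A a2@(0,1):A a3@(0,0):B a4@(5,1):A
t=2: a0@(2,4):B a1@(4,5):A a2@(0,1):A a3@(0,2):B a4@(5,1):A
t=3: a0@(2,4):B a1@(4,5):A a2@(0,1):A a3@(0,0):B a4@(5,1):A

(4, 5)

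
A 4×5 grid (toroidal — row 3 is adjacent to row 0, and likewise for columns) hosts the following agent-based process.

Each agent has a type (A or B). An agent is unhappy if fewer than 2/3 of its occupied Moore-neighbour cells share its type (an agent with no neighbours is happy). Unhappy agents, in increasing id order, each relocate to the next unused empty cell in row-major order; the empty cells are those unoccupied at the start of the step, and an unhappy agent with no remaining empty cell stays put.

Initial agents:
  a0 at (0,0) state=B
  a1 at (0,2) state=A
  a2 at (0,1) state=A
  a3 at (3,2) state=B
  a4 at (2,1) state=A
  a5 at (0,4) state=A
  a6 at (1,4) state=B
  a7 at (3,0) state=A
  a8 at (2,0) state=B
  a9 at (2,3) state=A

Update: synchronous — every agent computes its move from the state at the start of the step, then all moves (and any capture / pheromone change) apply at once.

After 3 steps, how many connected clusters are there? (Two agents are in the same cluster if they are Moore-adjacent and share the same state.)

3

t=1: a0@(0,3):B a1@(1,0):A a2@(1,1):A a3@(1,2):B a4@(1,3):A a5@(2,2):A a6@(2,4):B a7@(3,1):A a8@(3,3):B a9@(3,4):A
t=2: a0@(0,0):B a1@(0,1):A a2@(1,1):A a3@(0,2):B a4@(0,4):A a5@(1,4):A a6@(2,0):B a7@(3,1):A a8@(2,1):B a9@(2,3):A
t=3: a0@(0,3):B a1@(1,0):A a2@(1,2):A a3@(1,3):B a4@(2,2):A a5@(2,4):A a6@(3,0):B a7@(3,2):A a8@(3,3):B a9@(2,3):A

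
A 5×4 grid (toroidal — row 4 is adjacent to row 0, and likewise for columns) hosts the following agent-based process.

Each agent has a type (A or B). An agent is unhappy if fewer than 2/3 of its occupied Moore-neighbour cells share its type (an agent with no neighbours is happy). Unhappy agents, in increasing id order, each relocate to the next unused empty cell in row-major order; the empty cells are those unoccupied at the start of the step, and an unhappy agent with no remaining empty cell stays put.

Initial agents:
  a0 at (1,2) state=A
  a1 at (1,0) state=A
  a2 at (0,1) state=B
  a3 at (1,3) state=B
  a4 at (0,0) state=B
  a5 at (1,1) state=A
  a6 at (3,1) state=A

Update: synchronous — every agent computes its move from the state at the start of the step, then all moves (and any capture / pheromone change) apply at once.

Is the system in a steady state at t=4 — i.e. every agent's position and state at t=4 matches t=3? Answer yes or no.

t=1: a0@(0,2):A a1@(0,3):A a2@(2,0):B a3@(2,1):B a4@(2,2):B a5@(2,3):A a6@(3,1):A
t=2: a0@(0,2):A a1@(0,3):A a2@(0,0):B a3@(2,1):B a4@(0,1):B a5@(1,0):A a6@(1,1):A
t=3: a0@(0,2):A a1@(0,3):A a2@(1,2):B a3@(1,3):B a4@(2,0):B a5@(2,2):A a6@(2,3):A
t=4: a0@(0,0):A a1@(0,1):A a2@(1,0):B a3@(1,1):B a4@(2,1):B a5@(3,0):A a6@(3,1):A

no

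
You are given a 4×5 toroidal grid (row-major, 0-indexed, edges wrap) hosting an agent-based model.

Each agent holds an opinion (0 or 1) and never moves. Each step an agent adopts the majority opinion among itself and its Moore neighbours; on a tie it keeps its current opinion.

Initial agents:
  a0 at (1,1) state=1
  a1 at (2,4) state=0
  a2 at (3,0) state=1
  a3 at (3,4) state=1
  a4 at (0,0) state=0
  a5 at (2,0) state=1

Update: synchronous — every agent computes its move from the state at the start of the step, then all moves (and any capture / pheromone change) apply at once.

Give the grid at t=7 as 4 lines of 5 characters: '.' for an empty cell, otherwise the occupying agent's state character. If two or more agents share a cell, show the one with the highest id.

t=1: a0@(1,1):1 a1@(2,4):1 a2@(3,0):1 a3@(3,4):1 a4@(0,0):1 a5@(2,0):1
t=2: (unchanged — steady state)

1....
.1...
1...1
1...1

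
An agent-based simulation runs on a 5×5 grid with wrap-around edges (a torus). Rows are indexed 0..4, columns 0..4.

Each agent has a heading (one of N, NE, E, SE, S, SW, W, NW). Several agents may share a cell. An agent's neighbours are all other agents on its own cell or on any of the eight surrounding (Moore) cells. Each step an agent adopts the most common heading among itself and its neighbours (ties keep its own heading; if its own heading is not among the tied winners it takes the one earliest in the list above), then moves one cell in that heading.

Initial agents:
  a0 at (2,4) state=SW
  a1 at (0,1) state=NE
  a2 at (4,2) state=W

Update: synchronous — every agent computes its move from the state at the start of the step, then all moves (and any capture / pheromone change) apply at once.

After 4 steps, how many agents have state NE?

t=1: a0@(3,3):SW a1@(4,2):NE a2@(4,1):W
t=2: a0@(4,2):SW a1@(3,3):NE a2@(4,0):W
t=3: a0@(0,1):SW a1@(2,4):NE a2@(4,4):W
t=4: a0@(1,0):SW a1@(1,0):NE a2@(4,3):W

1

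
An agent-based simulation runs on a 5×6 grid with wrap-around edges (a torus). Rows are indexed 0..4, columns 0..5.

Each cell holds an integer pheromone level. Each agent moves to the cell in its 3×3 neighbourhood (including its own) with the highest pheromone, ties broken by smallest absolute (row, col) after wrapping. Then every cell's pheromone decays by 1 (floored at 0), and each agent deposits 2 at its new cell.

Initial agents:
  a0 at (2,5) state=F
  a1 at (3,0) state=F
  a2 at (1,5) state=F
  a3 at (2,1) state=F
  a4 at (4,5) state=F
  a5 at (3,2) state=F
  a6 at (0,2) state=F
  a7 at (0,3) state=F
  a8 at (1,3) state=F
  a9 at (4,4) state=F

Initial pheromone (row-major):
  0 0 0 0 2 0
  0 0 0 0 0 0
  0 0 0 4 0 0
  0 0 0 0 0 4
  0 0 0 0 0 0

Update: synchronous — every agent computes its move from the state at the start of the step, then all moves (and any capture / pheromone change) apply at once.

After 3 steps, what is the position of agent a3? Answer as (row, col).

(0, 1)

t=1: a0@(3,5) a1@(3,5) a2@(0,4) a3@(1,0) a4@(3,5) a5@(2,3) a6@(0,1) a7@(0,4) a8@(2,3) a9@(3,5) | pheromone: 0 2 0 0 5 0 / 2 0 0 0 0 0 / 0 0 0 7 0 0 / 0 0 0 0 0 11 / 0 0 0 0 0 0
t=2: a0@(3,5) a1@(3,5) a2@(0,4) a3@(0,1) a4@(3,5) a5@(2,3) a6@(0,1) a7@(0,4) a8@(2,3) a9@(3,5) | pheromone: 0 5 0 0 8 0 / 1 0 0 0 0 0 / 0 0 0 10 0 0 / 0 0 0 0 0 18 / 0 0 0 0 0 0
t=3: a0@(3,5) a1@(3,5) a2@(0,4) a3@(0,1) a4@(3,5) a5@(2,3) a6@(0,1) a7@(0,4) a8@(2,3) a9@(3,5) | pheromone: 0 8 0 0 11 0 / 0 0 0 0 0 0 / 0 0 0 13 0 0 / 0 0 0 0 0 25 / 0 0 0 0 0 0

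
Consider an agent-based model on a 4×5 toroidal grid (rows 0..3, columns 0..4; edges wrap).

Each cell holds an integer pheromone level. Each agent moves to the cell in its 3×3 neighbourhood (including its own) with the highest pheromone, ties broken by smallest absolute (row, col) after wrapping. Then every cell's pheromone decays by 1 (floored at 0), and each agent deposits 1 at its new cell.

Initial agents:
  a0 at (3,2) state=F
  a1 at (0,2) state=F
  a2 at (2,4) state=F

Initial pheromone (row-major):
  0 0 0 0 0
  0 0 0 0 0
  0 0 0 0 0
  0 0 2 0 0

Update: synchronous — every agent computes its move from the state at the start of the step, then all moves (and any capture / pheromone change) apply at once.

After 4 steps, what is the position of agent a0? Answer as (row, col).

t=1: a0@(3,2) a1@(3,2) a2@(1,0) | pheromone: 0 0 0 0 0 / 1 0 0 0 0 / 0 0 0 0 0 / 0 0 3 0 0
t=2: a0@(3,2) a1@(3,2) a2@(1,0) | pheromone: 0 0 0 0 0 / 1 0 0 0 0 / 0 0 0 0 0 / 0 0 4 0 0
t=3: a0@(3,2) a1@(3,2) a2@(1,0) | pheromone: 0 0 0 0 0 / 1 0 0 0 0 / 0 0 0 0 0 / 0 0 5 0 0
t=4: a0@(3,2) a1@(3,2) a2@(1,0) | pheromone: 0 0 0 0 0 / 1 0 0 0 0 / 0 0 0 0 0 / 0 0 6 0 0

(3, 2)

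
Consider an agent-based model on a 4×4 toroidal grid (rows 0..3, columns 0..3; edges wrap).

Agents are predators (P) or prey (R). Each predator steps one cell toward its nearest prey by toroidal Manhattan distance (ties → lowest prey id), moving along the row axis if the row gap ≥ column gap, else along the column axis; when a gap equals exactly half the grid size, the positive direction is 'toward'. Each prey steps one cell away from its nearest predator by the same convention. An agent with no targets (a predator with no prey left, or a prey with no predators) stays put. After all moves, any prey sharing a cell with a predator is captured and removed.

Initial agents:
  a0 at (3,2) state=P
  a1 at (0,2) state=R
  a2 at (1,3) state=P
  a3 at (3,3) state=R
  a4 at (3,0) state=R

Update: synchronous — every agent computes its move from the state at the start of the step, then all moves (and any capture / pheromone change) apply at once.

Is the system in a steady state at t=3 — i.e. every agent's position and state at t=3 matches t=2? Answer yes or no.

t=1: a0@(0,2):P a1@(1,2):R a2@(0,3):P a3@(3,0):R a4@(3,3):R
t=2: a0@(1,2):P a1@(2,2):R a2@(3,3):P a3@(2,0):R a4@(2,3):R
t=3: a0@(2,2):P a1@(3,2):R a2@(2,3):P a3@(1,0):R a4@(1,3):R

no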